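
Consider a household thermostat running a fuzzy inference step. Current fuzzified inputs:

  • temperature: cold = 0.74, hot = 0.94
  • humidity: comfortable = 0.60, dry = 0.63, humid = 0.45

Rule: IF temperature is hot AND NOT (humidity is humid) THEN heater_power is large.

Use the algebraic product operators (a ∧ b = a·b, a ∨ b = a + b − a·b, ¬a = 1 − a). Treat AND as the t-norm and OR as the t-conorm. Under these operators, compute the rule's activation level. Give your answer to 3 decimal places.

0.517

firing strength: hot=0.94, ¬humid=1−0.45=0.55; AND[a·b] → w = 0.5170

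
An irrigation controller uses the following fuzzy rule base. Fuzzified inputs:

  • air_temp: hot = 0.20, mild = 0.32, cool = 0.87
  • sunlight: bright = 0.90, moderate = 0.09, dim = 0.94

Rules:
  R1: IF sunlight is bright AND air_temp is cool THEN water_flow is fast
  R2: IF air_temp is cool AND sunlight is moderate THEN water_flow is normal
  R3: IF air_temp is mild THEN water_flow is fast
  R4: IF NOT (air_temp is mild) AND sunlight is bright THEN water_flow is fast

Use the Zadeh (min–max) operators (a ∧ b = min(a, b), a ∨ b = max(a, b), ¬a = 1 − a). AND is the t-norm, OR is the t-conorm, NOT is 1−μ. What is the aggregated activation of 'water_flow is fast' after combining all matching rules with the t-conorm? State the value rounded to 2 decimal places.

0.87

R1: bright=0.90, cool=0.87; AND[min(a, b)] → w = 0.87
R2: cool=0.87, moderate=0.09; AND[min(a, b)] → w = 0.09
R3: mild=0.32 → w = 0.32
R4: ¬mild=1−0.32=0.68, bright=0.90; AND[min(a, b)] → w = 0.68
Rules with consequent 'fast': {R1, R3, R4} → strengths 0.87, 0.32, 0.68
Aggregate via t-conorm [max(a, b)]: 0.87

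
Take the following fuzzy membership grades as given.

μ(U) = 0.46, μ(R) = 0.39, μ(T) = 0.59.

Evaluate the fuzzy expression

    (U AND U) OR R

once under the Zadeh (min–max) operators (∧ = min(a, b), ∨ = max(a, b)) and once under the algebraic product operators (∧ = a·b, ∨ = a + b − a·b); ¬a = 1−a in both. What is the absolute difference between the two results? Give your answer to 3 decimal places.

Under Zadeh (min–max):
  U AND U = min(a, b) on (0.46, 0.46) = 0.46
  (U AND U) OR R = max(a, b) on (0.46, 0.39) = 0.46
  → value = 0.4600
Under algebraic product:
  U AND U = a·b on (0.4600, 0.4600) = 0.2116
  (U AND U) OR R = a + b − a·b on (0.2116, 0.3900) = 0.5191
  → value = 0.5191
|0.4600 − 0.5191| = 0.059

0.059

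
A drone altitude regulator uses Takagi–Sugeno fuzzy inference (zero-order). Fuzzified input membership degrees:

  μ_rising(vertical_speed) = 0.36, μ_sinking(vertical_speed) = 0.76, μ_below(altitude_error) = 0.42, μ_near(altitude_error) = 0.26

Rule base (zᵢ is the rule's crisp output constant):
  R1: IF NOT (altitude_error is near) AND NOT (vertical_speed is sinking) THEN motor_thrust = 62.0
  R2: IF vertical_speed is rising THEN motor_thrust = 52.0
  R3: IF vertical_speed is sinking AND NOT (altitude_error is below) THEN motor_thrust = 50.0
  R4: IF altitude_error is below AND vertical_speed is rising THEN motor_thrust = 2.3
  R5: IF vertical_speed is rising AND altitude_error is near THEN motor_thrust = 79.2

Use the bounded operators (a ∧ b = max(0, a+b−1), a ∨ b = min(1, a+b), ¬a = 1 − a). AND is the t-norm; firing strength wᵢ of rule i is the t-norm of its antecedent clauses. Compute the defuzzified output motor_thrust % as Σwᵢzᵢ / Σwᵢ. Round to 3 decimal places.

51.029

R1 (z=62.0): ¬near=1−0.26=0.74, ¬sinking=1−0.76=0.24; AND[max(0, a+b−1)] → w = 0.00
R2 (z=52.0): rising=0.36 → w = 0.36
R3 (z=50.0): sinking=0.76, ¬below=1−0.42=0.58; AND[max(0, a+b−1)] → w = 0.34
R4 (z=2.3): below=0.42, rising=0.36; AND[max(0, a+b−1)] → w = 0.00
R5 (z=79.2): rising=0.36, near=0.26; AND[max(0, a+b−1)] → w = 0.00
Weighted average = (0.00·62.0 + 0.36·52.0 + 0.34·50.0 + 0.00·2.3 + 0.00·79.2) / (0.00 + 0.36 + 0.34 + 0.00 + 0.00)
  = 35.7200 / 0.7000 = 51.029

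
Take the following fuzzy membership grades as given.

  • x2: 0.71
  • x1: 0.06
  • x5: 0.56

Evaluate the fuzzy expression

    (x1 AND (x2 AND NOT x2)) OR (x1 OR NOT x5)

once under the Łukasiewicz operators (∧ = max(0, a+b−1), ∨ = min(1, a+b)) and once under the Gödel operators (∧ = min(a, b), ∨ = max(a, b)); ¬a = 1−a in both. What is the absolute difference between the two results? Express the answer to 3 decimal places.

0.060

Under Łukasiewicz:
  NOT x2 = 1 − 0.71 = 0.29
  x2 AND NOT x2 = max(0, a+b−1) on (0.71, 0.29) = 0.00
  x1 AND (x2 AND NOT x2) = max(0, a+b−1) on (0.06, 0.00) = 0.00
  NOT x5 = 1 − 0.56 = 0.44
  x1 OR NOT x5 = min(1, a+b) on (0.06, 0.44) = 0.50
  (x1 AND (x2 AND NOT x2)) OR (x1 OR NOT x5) = min(1, a+b) on (0.00, 0.50) = 0.50
  → value = 0.5000
Under Gödel:
  NOT x2 = 1 − 0.71 = 0.29
  x2 AND NOT x2 = min(a, b) on (0.71, 0.29) = 0.29
  x1 AND (x2 AND NOT x2) = min(a, b) on (0.06, 0.29) = 0.06
  NOT x5 = 1 − 0.56 = 0.44
  x1 OR NOT x5 = max(a, b) on (0.06, 0.44) = 0.44
  (x1 AND (x2 AND NOT x2)) OR (x1 OR NOT x5) = max(a, b) on (0.06, 0.44) = 0.44
  → value = 0.4400
|0.5000 − 0.4400| = 0.060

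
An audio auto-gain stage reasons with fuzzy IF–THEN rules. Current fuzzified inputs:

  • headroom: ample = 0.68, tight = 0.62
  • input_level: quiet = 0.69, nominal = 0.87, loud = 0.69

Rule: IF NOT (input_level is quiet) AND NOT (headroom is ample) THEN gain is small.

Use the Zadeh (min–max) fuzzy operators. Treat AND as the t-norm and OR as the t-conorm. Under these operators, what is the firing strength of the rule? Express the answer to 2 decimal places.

0.31

firing strength: ¬quiet=1−0.69=0.31, ¬ample=1−0.68=0.32; AND[min(a, b)] → w = 0.31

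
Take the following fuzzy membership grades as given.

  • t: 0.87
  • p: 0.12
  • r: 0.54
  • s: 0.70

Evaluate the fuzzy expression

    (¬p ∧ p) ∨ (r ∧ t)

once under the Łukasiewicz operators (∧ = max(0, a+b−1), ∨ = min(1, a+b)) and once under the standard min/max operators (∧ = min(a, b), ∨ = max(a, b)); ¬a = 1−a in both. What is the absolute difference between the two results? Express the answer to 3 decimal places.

0.130

Under Łukasiewicz:
  ¬p = 1 − 0.12 = 0.88
  ¬p ∧ p = max(0, a+b−1) on (0.88, 0.12) = 0.00
  r ∧ t = max(0, a+b−1) on (0.54, 0.87) = 0.41
  (¬p ∧ p) ∨ (r ∧ t) = min(1, a+b) on (0.00, 0.41) = 0.41
  → value = 0.4100
Under standard min/max:
  ¬p = 1 − 0.12 = 0.88
  ¬p ∧ p = min(a, b) on (0.88, 0.12) = 0.12
  r ∧ t = min(a, b) on (0.54, 0.87) = 0.54
  (¬p ∧ p) ∨ (r ∧ t) = max(a, b) on (0.12, 0.54) = 0.54
  → value = 0.5400
|0.4100 − 0.5400| = 0.130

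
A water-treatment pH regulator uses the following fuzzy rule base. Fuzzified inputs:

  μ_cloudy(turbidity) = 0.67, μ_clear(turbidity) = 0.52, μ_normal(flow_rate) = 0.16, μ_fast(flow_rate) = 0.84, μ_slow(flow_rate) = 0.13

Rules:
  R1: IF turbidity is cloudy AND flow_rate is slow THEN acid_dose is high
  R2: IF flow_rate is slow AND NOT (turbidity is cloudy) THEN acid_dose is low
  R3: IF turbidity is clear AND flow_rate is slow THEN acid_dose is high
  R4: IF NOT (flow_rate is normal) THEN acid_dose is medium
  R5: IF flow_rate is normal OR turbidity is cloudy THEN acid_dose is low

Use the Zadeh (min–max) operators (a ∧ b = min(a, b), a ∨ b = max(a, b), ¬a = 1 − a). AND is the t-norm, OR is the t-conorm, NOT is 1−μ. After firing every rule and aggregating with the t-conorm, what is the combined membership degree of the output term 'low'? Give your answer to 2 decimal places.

R1: cloudy=0.67, slow=0.13; AND[min(a, b)] → w = 0.13
R2: slow=0.13, ¬cloudy=1−0.67=0.33; AND[min(a, b)] → w = 0.13
R3: clear=0.52, slow=0.13; AND[min(a, b)] → w = 0.13
R4: ¬normal=1−0.16=0.84 → w = 0.84
R5: normal=0.16, cloudy=0.67; OR[max(a, b)] → w = 0.67
Rules with consequent 'low': {R2, R5} → strengths 0.13, 0.67
Aggregate via t-conorm [max(a, b)]: 0.67

0.67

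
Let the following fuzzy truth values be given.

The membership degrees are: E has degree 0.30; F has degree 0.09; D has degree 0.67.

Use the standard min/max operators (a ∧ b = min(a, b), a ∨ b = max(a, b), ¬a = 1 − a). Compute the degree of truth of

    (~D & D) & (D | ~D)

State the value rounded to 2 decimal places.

~D = 1 − 0.67 = 0.33
~D & D = min(a, b) on (0.33, 0.67) = 0.33
~D = 1 − 0.67 = 0.33
D | ~D = max(a, b) on (0.67, 0.33) = 0.67
(~D & D) & (D | ~D) = min(a, b) on (0.33, 0.67) = 0.33

0.33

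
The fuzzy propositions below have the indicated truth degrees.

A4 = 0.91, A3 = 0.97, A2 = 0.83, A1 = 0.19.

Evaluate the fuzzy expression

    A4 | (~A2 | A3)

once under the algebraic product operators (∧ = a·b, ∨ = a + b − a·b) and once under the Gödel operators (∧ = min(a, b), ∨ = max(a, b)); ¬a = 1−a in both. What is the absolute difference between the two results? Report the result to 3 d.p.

Under algebraic product:
  ~A2 = 1 − 0.8300 = 0.1700
  ~A2 | A3 = a + b − a·b on (0.1700, 0.9700) = 0.9751
  A4 | (~A2 | A3) = a + b − a·b on (0.9100, 0.9751) = 0.9978
  → value = 0.9978
Under Gödel:
  ~A2 = 1 − 0.83 = 0.17
  ~A2 | A3 = max(a, b) on (0.17, 0.97) = 0.97
  A4 | (~A2 | A3) = max(a, b) on (0.91, 0.97) = 0.97
  → value = 0.9700
|0.9978 − 0.9700| = 0.028

0.028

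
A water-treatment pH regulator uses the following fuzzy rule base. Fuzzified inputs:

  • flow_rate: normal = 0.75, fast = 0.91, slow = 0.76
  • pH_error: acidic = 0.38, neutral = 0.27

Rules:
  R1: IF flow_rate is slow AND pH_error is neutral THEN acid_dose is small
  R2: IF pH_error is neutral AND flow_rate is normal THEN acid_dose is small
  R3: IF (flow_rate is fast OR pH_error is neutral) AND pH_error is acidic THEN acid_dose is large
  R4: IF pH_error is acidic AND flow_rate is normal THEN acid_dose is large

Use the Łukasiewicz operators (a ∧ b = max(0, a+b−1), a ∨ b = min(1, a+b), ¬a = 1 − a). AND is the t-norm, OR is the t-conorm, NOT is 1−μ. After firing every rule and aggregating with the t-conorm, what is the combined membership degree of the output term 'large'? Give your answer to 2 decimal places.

R1: slow=0.76, neutral=0.27; AND[max(0, a+b−1)] → w = 0.03
R2: neutral=0.27, normal=0.75; AND[max(0, a+b−1)] → w = 0.02
R3: (fast=0.91 OR neutral=0.27) = 1.00; AND[max(0, a+b−1)] with acidic=0.38 → w = 0.38
R4: acidic=0.38, normal=0.75; AND[max(0, a+b−1)] → w = 0.13
Rules with consequent 'large': {R3, R4} → strengths 0.38, 0.13
Aggregate via t-conorm [min(1, a+b)]: 0.51

0.51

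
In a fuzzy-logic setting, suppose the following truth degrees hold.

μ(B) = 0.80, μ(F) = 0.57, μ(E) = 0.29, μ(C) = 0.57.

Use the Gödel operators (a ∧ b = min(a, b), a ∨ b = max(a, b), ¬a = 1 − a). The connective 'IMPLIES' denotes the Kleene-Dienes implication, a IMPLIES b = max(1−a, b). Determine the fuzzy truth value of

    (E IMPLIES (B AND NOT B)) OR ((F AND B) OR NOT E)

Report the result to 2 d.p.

NOT B = 1 − 0.80 = 0.20
B AND NOT B = min(a, b) on (0.80, 0.20) = 0.20
E IMPLIES (B AND NOT B)  [Kleene-Dienes: max(1−a, b)] with a=0.29, b=0.20 → 0.71
F AND B = min(a, b) on (0.57, 0.80) = 0.57
NOT E = 1 − 0.29 = 0.71
(F AND B) OR NOT E = max(a, b) on (0.57, 0.71) = 0.71
(E IMPLIES (B AND NOT B)) OR ((F AND B) OR NOT E) = max(a, b) on (0.71, 0.71) = 0.71

0.71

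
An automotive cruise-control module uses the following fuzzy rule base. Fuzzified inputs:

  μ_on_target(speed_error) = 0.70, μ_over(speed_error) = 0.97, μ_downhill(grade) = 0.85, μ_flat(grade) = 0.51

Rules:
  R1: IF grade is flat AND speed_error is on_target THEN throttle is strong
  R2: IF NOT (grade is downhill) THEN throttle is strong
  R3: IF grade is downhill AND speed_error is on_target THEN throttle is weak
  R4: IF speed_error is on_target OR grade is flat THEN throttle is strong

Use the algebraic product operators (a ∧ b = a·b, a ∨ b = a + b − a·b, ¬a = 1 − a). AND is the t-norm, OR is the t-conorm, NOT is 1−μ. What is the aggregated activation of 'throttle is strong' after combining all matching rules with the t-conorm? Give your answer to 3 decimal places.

0.920

R1: flat=0.51, on_target=0.70; AND[a·b] → w = 0.3570
R2: ¬downhill=1−0.85=0.15 → w = 0.1500
R3: downhill=0.85, on_target=0.70; AND[a·b] → w = 0.5950
R4: on_target=0.70, flat=0.51; OR[a + b − a·b] → w = 0.8530
Rules with consequent 'strong': {R1, R2, R4} → strengths 0.3570, 0.1500, 0.8530
Aggregate via t-conorm [a + b − a·b]: 0.9197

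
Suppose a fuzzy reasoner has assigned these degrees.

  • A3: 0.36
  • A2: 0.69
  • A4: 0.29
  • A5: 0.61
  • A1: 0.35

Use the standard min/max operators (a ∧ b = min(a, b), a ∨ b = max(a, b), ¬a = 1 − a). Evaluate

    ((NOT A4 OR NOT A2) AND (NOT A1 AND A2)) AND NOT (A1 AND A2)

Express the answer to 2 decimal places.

0.65

NOT A4 = 1 − 0.29 = 0.71
NOT A2 = 1 − 0.69 = 0.31
NOT A4 OR NOT A2 = max(a, b) on (0.71, 0.31) = 0.71
NOT A1 = 1 − 0.35 = 0.65
NOT A1 AND A2 = min(a, b) on (0.65, 0.69) = 0.65
(NOT A4 OR NOT A2) AND (NOT A1 AND A2) = min(a, b) on (0.71, 0.65) = 0.65
A1 AND A2 = min(a, b) on (0.35, 0.69) = 0.35
NOT (A1 AND A2) = 1 − 0.35 = 0.65
((NOT A4 OR NOT A2) AND (NOT A1 AND A2)) AND NOT (A1 AND A2) = min(a, b) on (0.65, 0.65) = 0.65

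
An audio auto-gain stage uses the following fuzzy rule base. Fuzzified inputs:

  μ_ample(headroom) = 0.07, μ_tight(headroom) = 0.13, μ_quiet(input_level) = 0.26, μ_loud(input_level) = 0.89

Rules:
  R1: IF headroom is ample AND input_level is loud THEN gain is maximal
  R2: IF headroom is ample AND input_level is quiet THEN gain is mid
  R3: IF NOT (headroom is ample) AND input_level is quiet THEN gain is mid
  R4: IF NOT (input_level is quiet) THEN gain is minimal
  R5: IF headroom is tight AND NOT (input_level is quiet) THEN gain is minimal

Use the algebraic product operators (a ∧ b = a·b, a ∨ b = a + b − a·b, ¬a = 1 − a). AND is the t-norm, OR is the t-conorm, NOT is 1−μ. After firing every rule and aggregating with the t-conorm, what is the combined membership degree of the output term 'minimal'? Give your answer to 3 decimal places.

R1: ample=0.07, loud=0.89; AND[a·b] → w = 0.0623
R2: ample=0.07, quiet=0.26; AND[a·b] → w = 0.0182
R3: ¬ample=1−0.07=0.93, quiet=0.26; AND[a·b] → w = 0.2418
R4: ¬quiet=1−0.26=0.74 → w = 0.7400
R5: tight=0.13, ¬quiet=1−0.26=0.74; AND[a·b] → w = 0.0962
Rules with consequent 'minimal': {R4, R5} → strengths 0.7400, 0.0962
Aggregate via t-conorm [a + b − a·b]: 0.7650

0.765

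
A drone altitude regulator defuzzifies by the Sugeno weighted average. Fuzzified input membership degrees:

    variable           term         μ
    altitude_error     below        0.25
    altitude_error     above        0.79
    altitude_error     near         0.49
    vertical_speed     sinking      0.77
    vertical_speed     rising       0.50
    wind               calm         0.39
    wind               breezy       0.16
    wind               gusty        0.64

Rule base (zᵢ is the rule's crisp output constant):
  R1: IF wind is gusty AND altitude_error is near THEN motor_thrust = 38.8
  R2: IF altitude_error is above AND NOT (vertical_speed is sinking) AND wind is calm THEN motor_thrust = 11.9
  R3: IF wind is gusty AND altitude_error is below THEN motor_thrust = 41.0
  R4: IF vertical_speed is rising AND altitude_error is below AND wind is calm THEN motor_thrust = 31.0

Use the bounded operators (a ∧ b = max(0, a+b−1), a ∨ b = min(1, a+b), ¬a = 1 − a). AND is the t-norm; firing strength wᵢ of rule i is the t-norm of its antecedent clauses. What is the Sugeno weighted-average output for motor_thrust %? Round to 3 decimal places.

R1 (z=38.8): gusty=0.64, near=0.49; AND[max(0, a+b−1)] → w = 0.13
R2 (z=11.9): above=0.79, ¬sinking=1−0.77=0.23, calm=0.39; AND[max(0, a+b−1)] → w = 0.00
R3 (z=41.0): gusty=0.64, below=0.25; AND[max(0, a+b−1)] → w = 0.00
R4 (z=31.0): rising=0.50, below=0.25, calm=0.39; AND[max(0, a+b−1)] → w = 0.00
Weighted average = (0.13·38.8 + 0.00·11.9 + 0.00·41.0 + 0.00·31.0) / (0.13 + 0.00 + 0.00 + 0.00)
  = 5.0440 / 0.1300 = 38.800

38.800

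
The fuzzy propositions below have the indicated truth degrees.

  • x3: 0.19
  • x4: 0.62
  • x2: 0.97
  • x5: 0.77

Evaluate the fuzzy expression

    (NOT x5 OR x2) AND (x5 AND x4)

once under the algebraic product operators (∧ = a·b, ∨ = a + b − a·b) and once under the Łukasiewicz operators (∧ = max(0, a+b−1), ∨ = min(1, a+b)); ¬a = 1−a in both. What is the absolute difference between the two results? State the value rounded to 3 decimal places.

0.076

Under algebraic product:
  NOT x5 = 1 − 0.7700 = 0.2300
  NOT x5 OR x2 = a + b − a·b on (0.2300, 0.9700) = 0.9769
  x5 AND x4 = a·b on (0.7700, 0.6200) = 0.4774
  (NOT x5 OR x2) AND (x5 AND x4) = a·b on (0.9769, 0.4774) = 0.4664
  → value = 0.4664
Under Łukasiewicz:
  NOT x5 = 1 − 0.77 = 0.23
  NOT x5 OR x2 = min(1, a+b) on (0.23, 0.97) = 1.00
  x5 AND x4 = max(0, a+b−1) on (0.77, 0.62) = 0.39
  (NOT x5 OR x2) AND (x5 AND x4) = max(0, a+b−1) on (1.00, 0.39) = 0.39
  → value = 0.3900
|0.4664 − 0.3900| = 0.076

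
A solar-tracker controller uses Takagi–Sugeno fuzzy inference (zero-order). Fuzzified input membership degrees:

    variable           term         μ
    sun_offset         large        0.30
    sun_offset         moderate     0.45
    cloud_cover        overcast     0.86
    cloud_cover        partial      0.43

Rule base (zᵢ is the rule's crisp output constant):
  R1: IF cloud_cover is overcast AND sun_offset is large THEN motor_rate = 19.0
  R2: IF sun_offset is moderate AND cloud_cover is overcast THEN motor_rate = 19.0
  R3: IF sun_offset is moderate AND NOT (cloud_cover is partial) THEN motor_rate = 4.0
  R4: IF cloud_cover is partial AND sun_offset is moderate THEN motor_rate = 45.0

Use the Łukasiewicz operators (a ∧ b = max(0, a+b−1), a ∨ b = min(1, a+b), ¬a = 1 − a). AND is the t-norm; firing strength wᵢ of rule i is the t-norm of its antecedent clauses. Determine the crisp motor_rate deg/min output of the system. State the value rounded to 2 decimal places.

R1 (z=19.0): overcast=0.86, large=0.30; AND[max(0, a+b−1)] → w = 0.16
R2 (z=19.0): moderate=0.45, overcast=0.86; AND[max(0, a+b−1)] → w = 0.31
R3 (z=4.0): moderate=0.45, ¬partial=1−0.43=0.57; AND[max(0, a+b−1)] → w = 0.02
R4 (z=45.0): partial=0.43, moderate=0.45; AND[max(0, a+b−1)] → w = 0.00
Weighted average = (0.16·19.0 + 0.31·19.0 + 0.02·4.0 + 0.00·45.0) / (0.16 + 0.31 + 0.02 + 0.00)
  = 9.0100 / 0.4900 = 18.39

18.39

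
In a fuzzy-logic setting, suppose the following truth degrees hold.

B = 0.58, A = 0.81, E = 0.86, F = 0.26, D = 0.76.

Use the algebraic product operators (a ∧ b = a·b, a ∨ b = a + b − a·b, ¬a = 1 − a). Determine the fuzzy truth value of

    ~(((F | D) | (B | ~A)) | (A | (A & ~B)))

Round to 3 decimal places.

F | D = a + b − a·b on (0.2600, 0.7600) = 0.8224
~A = 1 − 0.8100 = 0.1900
B | ~A = a + b − a·b on (0.5800, 0.1900) = 0.6598
(F | D) | (B | ~A) = a + b − a·b on (0.8224, 0.6598) = 0.9396
~B = 1 − 0.5800 = 0.4200
A & ~B = a·b on (0.8100, 0.4200) = 0.3402
A | (A & ~B) = a + b − a·b on (0.8100, 0.3402) = 0.8746
((F | D) | (B | ~A)) | (A | (A & ~B)) = a + b − a·b on (0.9396, 0.8746) = 0.9924
~(((F | D) | (B | ~A)) | (A | (A & ~B))) = 1 − 0.9924 = 0.0076

0.008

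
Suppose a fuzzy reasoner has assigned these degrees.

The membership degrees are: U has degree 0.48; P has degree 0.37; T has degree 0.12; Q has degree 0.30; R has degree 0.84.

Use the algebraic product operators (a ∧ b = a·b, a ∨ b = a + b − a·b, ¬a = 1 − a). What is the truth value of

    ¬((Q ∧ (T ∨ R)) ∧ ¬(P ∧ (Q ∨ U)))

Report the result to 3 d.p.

0.803

T ∨ R = a + b − a·b on (0.1200, 0.8400) = 0.8592
Q ∧ (T ∨ R) = a·b on (0.3000, 0.8592) = 0.2578
Q ∨ U = a + b − a·b on (0.3000, 0.4800) = 0.6360
P ∧ (Q ∨ U) = a·b on (0.3700, 0.6360) = 0.2353
¬(P ∧ (Q ∨ U)) = 1 − 0.2353 = 0.7647
(Q ∧ (T ∨ R)) ∧ ¬(P ∧ (Q ∨ U)) = a·b on (0.2578, 0.7647) = 0.1971
¬((Q ∧ (T ∨ R)) ∧ ¬(P ∧ (Q ∨ U))) = 1 − 0.1971 = 0.8029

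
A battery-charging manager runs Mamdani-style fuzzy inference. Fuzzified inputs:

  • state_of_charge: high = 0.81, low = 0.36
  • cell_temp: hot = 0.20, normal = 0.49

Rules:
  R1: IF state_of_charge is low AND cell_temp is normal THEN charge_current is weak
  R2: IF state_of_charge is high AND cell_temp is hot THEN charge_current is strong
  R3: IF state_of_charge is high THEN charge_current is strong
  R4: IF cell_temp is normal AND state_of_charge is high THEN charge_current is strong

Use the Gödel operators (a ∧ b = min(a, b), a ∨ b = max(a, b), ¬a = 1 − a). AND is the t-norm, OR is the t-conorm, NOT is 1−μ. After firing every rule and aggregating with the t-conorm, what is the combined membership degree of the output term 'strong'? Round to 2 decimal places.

0.81

R1: low=0.36, normal=0.49; AND[min(a, b)] → w = 0.36
R2: high=0.81, hot=0.20; AND[min(a, b)] → w = 0.20
R3: high=0.81 → w = 0.81
R4: normal=0.49, high=0.81; AND[min(a, b)] → w = 0.49
Rules with consequent 'strong': {R2, R3, R4} → strengths 0.20, 0.81, 0.49
Aggregate via t-conorm [max(a, b)]: 0.81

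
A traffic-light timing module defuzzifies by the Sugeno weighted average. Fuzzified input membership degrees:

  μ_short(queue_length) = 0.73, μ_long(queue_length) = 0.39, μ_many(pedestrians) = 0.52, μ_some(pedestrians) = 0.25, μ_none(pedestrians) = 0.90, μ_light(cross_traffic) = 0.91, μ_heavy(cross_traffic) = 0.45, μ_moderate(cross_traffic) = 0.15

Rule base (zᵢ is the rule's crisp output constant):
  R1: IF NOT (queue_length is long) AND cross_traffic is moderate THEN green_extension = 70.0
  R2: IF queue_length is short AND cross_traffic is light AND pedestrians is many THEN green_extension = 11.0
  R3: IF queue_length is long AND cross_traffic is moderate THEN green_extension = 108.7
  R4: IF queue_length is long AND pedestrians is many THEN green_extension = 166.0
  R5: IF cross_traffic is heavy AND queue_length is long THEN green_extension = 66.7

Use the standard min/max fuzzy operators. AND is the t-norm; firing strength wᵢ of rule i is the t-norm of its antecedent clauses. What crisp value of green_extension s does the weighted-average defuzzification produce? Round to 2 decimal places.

77.05

R1 (z=70.0): ¬long=1−0.39=0.61, moderate=0.15; AND[min(a, b)] → w = 0.15
R2 (z=11.0): short=0.73, light=0.91, many=0.52; AND[min(a, b)] → w = 0.52
R3 (z=108.7): long=0.39, moderate=0.15; AND[min(a, b)] → w = 0.15
R4 (z=166.0): long=0.39, many=0.52; AND[min(a, b)] → w = 0.39
R5 (z=66.7): heavy=0.45, long=0.39; AND[min(a, b)] → w = 0.39
Weighted average = (0.15·70.0 + 0.52·11.0 + 0.15·108.7 + 0.39·166.0 + 0.39·66.7) / (0.15 + 0.52 + 0.15 + 0.39 + 0.39)
  = 123.2780 / 1.6000 = 77.05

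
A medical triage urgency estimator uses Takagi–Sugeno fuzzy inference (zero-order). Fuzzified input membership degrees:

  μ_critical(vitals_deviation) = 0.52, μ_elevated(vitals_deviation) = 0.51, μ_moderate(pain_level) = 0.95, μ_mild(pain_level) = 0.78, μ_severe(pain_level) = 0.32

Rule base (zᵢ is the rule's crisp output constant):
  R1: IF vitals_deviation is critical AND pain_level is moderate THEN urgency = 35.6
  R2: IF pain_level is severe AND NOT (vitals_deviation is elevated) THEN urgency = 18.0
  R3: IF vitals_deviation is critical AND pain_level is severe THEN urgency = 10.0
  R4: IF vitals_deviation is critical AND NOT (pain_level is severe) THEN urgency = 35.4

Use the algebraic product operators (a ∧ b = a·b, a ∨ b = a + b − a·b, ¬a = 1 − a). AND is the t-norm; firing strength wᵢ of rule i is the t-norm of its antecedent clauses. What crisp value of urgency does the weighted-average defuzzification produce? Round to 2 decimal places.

29.54

R1 (z=35.6): critical=0.52, moderate=0.95; AND[a·b] → w = 0.4940
R2 (z=18.0): severe=0.32, ¬elevated=1−0.51=0.49; AND[a·b] → w = 0.1568
R3 (z=10.0): critical=0.52, severe=0.32; AND[a·b] → w = 0.1664
R4 (z=35.4): critical=0.52, ¬severe=1−0.32=0.68; AND[a·b] → w = 0.3536
Weighted average = (0.4940·35.6 + 0.1568·18.0 + 0.1664·10.0 + 0.3536·35.4) / (0.4940 + 0.1568 + 0.1664 + 0.3536)
  = 34.5902 / 1.1708 = 29.54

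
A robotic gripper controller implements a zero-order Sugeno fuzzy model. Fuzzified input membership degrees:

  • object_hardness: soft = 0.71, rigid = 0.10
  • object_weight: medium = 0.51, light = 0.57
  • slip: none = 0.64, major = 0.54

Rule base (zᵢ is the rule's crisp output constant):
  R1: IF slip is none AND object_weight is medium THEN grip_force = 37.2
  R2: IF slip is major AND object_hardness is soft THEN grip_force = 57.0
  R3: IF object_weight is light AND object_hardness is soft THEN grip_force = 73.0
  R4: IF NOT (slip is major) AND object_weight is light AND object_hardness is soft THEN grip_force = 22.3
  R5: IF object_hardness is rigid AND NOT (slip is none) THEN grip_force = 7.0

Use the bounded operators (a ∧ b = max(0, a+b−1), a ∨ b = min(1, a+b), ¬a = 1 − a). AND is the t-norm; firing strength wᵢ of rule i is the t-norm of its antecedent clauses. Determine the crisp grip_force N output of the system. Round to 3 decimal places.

R1 (z=37.2): none=0.64, medium=0.51; AND[max(0, a+b−1)] → w = 0.15
R2 (z=57.0): major=0.54, soft=0.71; AND[max(0, a+b−1)] → w = 0.25
R3 (z=73.0): light=0.57, soft=0.71; AND[max(0, a+b−1)] → w = 0.28
R4 (z=22.3): ¬major=1−0.54=0.46, light=0.57, soft=0.71; AND[max(0, a+b−1)] → w = 0.00
R5 (z=7.0): rigid=0.10, ¬none=1−0.64=0.36; AND[max(0, a+b−1)] → w = 0.00
Weighted average = (0.15·37.2 + 0.25·57.0 + 0.28·73.0 + 0.00·22.3 + 0.00·7.0) / (0.15 + 0.25 + 0.28 + 0.00 + 0.00)
  = 40.2700 / 0.6800 = 59.221

59.221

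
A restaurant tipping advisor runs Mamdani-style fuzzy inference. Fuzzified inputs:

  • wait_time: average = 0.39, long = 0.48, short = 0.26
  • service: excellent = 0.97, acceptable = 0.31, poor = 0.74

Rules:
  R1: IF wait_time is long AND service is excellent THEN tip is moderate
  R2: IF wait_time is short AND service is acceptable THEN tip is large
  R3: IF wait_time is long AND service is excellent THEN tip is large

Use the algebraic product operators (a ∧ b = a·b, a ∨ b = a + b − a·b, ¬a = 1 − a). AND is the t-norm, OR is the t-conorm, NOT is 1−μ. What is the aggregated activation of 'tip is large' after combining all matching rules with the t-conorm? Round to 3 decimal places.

0.509

R1: long=0.48, excellent=0.97; AND[a·b] → w = 0.4656
R2: short=0.26, acceptable=0.31; AND[a·b] → w = 0.0806
R3: long=0.48, excellent=0.97; AND[a·b] → w = 0.4656
Rules with consequent 'large': {R2, R3} → strengths 0.0806, 0.4656
Aggregate via t-conorm [a + b − a·b]: 0.5087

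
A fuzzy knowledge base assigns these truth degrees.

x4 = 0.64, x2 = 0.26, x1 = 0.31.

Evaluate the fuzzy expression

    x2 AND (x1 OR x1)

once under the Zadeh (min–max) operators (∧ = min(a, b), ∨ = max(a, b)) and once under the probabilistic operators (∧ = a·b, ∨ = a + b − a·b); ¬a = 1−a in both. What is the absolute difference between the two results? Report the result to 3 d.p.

Under Zadeh (min–max):
  x1 OR x1 = max(a, b) on (0.31, 0.31) = 0.31
  x2 AND (x1 OR x1) = min(a, b) on (0.26, 0.31) = 0.26
  → value = 0.2600
Under probabilistic:
  x1 OR x1 = a + b − a·b on (0.3100, 0.3100) = 0.5239
  x2 AND (x1 OR x1) = a·b on (0.2600, 0.5239) = 0.1362
  → value = 0.1362
|0.2600 − 0.1362| = 0.124

0.124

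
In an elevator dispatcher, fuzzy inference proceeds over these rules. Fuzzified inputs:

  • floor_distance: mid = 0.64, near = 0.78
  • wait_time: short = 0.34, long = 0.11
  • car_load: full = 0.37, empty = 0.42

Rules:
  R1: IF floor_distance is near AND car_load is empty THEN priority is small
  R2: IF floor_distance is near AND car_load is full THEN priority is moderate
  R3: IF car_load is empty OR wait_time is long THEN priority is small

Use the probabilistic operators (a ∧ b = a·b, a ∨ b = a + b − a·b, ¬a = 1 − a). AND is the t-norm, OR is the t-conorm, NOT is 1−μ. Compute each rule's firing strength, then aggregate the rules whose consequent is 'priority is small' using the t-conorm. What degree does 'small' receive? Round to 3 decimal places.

0.653

R1: near=0.78, empty=0.42; AND[a·b] → w = 0.3276
R2: near=0.78, full=0.37; AND[a·b] → w = 0.2886
R3: empty=0.42, long=0.11; OR[a + b − a·b] → w = 0.4838
Rules with consequent 'small': {R1, R3} → strengths 0.3276, 0.4838
Aggregate via t-conorm [a + b − a·b]: 0.6529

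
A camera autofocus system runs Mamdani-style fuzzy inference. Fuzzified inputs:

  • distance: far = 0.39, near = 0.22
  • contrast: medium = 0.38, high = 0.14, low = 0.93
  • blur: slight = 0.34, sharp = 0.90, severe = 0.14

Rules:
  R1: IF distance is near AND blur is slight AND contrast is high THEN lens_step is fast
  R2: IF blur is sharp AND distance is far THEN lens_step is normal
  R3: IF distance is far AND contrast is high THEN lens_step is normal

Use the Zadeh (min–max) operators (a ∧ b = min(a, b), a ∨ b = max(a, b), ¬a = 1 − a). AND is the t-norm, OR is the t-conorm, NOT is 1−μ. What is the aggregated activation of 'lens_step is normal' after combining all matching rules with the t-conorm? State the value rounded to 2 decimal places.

0.39

R1: near=0.22, slight=0.34, high=0.14; AND[min(a, b)] → w = 0.14
R2: sharp=0.90, far=0.39; AND[min(a, b)] → w = 0.39
R3: far=0.39, high=0.14; AND[min(a, b)] → w = 0.14
Rules with consequent 'normal': {R2, R3} → strengths 0.39, 0.14
Aggregate via t-conorm [max(a, b)]: 0.39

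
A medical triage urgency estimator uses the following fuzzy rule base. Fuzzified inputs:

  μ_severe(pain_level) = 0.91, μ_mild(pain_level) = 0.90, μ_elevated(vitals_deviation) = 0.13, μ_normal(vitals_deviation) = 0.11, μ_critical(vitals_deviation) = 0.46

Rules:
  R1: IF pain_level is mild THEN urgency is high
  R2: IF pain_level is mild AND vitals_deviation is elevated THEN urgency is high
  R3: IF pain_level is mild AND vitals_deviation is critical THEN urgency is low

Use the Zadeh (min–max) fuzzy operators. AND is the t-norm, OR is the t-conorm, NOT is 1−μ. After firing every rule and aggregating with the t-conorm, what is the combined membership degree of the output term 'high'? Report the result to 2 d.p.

R1: mild=0.90 → w = 0.90
R2: mild=0.90, elevated=0.13; AND[min(a, b)] → w = 0.13
R3: mild=0.90, critical=0.46; AND[min(a, b)] → w = 0.46
Rules with consequent 'high': {R1, R2} → strengths 0.90, 0.13
Aggregate via t-conorm [max(a, b)]: 0.90

0.90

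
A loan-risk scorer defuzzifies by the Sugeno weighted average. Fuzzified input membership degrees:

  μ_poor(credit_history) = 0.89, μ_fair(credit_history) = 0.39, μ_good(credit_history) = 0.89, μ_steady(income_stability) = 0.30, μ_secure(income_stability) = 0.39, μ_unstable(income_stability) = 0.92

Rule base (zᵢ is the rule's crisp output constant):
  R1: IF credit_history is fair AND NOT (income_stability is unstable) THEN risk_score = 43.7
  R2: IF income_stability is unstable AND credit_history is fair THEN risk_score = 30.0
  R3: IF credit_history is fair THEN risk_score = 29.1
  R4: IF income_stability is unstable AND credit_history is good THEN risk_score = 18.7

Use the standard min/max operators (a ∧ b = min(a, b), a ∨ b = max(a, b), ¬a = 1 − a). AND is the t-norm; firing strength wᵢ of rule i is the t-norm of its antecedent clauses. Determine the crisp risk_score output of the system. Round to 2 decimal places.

R1 (z=43.7): fair=0.39, ¬unstable=1−0.92=0.08; AND[min(a, b)] → w = 0.08
R2 (z=30.0): unstable=0.92, fair=0.39; AND[min(a, b)] → w = 0.39
R3 (z=29.1): fair=0.39 → w = 0.39
R4 (z=18.7): unstable=0.92, good=0.89; AND[min(a, b)] → w = 0.89
Weighted average = (0.08·43.7 + 0.39·30.0 + 0.39·29.1 + 0.89·18.7) / (0.08 + 0.39 + 0.39 + 0.89)
  = 43.1880 / 1.7500 = 24.68

24.68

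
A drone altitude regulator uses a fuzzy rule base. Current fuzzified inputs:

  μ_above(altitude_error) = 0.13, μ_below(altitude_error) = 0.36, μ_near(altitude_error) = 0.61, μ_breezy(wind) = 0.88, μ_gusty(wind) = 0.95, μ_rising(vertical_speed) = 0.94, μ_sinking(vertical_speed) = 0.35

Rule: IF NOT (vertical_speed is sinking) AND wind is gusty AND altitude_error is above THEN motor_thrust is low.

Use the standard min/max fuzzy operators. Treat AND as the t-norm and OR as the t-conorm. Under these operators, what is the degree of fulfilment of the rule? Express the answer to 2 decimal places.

0.13

firing strength: ¬sinking=1−0.35=0.65, gusty=0.95, above=0.13; AND[min(a, b)] → w = 0.13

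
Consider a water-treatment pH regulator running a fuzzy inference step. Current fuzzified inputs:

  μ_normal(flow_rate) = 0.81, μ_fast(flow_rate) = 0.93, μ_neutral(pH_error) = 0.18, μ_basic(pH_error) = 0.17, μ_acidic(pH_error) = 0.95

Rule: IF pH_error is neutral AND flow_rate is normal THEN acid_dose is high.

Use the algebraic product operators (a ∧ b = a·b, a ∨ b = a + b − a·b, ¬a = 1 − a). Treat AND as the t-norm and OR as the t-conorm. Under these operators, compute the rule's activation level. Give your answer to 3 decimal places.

firing strength: neutral=0.18, normal=0.81; AND[a·b] → w = 0.1458

0.146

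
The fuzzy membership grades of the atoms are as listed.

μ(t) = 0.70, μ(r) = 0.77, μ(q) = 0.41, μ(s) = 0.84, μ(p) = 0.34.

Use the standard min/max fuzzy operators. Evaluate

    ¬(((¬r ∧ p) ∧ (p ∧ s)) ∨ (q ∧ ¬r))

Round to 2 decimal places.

0.77

¬r = 1 − 0.77 = 0.23
¬r ∧ p = min(a, b) on (0.23, 0.34) = 0.23
p ∧ s = min(a, b) on (0.34, 0.84) = 0.34
(¬r ∧ p) ∧ (p ∧ s) = min(a, b) on (0.23, 0.34) = 0.23
¬r = 1 − 0.77 = 0.23
q ∧ ¬r = min(a, b) on (0.41, 0.23) = 0.23
((¬r ∧ p) ∧ (p ∧ s)) ∨ (q ∧ ¬r) = max(a, b) on (0.23, 0.23) = 0.23
¬(((¬r ∧ p) ∧ (p ∧ s)) ∨ (q ∧ ¬r)) = 1 − 0.23 = 0.77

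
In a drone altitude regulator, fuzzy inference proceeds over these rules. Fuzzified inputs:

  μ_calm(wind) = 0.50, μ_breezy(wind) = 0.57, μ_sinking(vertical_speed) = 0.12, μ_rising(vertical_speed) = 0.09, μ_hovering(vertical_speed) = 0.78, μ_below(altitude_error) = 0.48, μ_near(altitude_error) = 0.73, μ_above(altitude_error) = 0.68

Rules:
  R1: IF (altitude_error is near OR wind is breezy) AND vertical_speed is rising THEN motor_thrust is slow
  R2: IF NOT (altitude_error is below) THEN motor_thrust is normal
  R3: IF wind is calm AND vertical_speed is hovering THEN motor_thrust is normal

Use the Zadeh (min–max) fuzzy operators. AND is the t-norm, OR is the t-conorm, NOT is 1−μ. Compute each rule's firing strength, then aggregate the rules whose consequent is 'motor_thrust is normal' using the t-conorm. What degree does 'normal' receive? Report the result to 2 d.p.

0.52

R1: (near=0.73 OR breezy=0.57) = 0.73; AND[min(a, b)] with rising=0.09 → w = 0.09
R2: ¬below=1−0.48=0.52 → w = 0.52
R3: calm=0.50, hovering=0.78; AND[min(a, b)] → w = 0.50
Rules with consequent 'normal': {R2, R3} → strengths 0.52, 0.50
Aggregate via t-conorm [max(a, b)]: 0.52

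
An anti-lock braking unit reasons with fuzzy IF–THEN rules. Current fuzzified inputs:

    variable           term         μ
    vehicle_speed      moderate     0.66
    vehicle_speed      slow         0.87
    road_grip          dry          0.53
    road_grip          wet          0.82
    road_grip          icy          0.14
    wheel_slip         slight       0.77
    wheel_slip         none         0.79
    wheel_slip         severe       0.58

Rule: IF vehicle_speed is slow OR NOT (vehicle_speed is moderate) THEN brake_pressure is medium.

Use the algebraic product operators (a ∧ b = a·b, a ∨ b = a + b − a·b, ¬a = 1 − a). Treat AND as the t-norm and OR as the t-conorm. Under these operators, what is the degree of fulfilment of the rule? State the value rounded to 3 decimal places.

firing strength: slow=0.87, ¬moderate=1−0.66=0.34; OR[a + b − a·b] → w = 0.9142

0.914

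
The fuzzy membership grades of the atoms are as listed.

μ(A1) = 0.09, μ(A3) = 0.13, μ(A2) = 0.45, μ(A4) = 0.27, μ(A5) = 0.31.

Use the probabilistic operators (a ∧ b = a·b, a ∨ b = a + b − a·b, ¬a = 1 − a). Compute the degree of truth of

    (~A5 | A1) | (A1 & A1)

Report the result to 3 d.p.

~A5 = 1 − 0.3100 = 0.6900
~A5 | A1 = a + b − a·b on (0.6900, 0.0900) = 0.7179
A1 & A1 = a·b on (0.0900, 0.0900) = 0.0081
(~A5 | A1) | (A1 & A1) = a + b − a·b on (0.7179, 0.0081) = 0.7202

0.720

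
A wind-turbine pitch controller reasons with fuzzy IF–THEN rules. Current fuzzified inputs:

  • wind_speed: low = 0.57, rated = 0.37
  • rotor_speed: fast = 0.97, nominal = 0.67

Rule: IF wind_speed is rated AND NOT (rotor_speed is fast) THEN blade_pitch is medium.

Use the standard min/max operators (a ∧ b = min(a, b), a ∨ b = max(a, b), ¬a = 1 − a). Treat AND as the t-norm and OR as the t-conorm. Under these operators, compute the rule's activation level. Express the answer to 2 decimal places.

0.03

firing strength: rated=0.37, ¬fast=1−0.97=0.03; AND[min(a, b)] → w = 0.03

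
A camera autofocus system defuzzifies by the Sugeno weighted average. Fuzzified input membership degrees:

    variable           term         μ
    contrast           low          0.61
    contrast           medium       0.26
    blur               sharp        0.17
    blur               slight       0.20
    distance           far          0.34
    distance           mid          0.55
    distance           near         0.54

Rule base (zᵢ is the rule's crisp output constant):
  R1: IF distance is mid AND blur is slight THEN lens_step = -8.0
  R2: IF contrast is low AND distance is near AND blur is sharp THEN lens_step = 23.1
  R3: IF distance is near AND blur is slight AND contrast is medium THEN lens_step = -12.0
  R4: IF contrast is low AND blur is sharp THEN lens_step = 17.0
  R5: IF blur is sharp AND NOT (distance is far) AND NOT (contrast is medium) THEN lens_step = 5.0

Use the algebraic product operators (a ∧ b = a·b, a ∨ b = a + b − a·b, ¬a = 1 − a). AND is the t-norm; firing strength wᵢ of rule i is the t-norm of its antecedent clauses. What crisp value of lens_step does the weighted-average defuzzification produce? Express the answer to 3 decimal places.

R1 (z=-8.0): mid=0.55, slight=0.20; AND[a·b] → w = 0.1100
R2 (z=23.1): low=0.61, near=0.54, sharp=0.17; AND[a·b] → w = 0.0560
R3 (z=-12.0): near=0.54, slight=0.20, medium=0.26; AND[a·b] → w = 0.0281
R4 (z=17.0): low=0.61, sharp=0.17; AND[a·b] → w = 0.1037
R5 (z=5.0): sharp=0.17, ¬far=1−0.34=0.66, ¬medium=1−0.26=0.74; AND[a·b] → w = 0.0830
Weighted average = (0.1100·-8.0 + 0.0560·23.1 + 0.0281·-12.0 + 0.1037·17.0 + 0.0830·5.0) / (0.1100 + 0.0560 + 0.0281 + 0.1037 + 0.0830)
  = 2.2546 / 0.3808 = 5.921

5.921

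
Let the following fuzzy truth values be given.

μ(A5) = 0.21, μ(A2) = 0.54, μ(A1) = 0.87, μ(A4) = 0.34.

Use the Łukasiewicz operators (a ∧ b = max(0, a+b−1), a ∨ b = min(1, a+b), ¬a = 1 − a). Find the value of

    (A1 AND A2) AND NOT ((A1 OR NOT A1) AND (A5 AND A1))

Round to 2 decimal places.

A1 AND A2 = max(0, a+b−1) on (0.87, 0.54) = 0.41
NOT A1 = 1 − 0.87 = 0.13
A1 OR NOT A1 = min(1, a+b) on (0.87, 0.13) = 1.00
A5 AND A1 = max(0, a+b−1) on (0.21, 0.87) = 0.08
(A1 OR NOT A1) AND (A5 AND A1) = max(0, a+b−1) on (1.00, 0.08) = 0.08
NOT ((A1 OR NOT A1) AND (A5 AND A1)) = 1 − 0.08 = 0.92
(A1 AND A2) AND NOT ((A1 OR NOT A1) AND (A5 AND A1)) = max(0, a+b−1) on (0.41, 0.92) = 0.33

0.33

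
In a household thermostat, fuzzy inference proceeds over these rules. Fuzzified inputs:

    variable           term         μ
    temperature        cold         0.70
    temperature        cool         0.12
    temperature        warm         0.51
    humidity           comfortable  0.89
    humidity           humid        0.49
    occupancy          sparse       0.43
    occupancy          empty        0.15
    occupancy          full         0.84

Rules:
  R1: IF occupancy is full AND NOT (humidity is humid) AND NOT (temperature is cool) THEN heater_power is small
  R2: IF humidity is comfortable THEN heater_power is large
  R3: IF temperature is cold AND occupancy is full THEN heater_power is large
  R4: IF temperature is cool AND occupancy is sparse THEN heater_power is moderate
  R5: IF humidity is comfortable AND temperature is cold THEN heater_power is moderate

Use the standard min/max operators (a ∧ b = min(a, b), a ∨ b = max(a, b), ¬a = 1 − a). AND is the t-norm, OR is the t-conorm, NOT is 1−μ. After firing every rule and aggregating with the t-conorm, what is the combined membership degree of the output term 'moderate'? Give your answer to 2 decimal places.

R1: full=0.84, ¬humid=1−0.49=0.51, ¬cool=1−0.12=0.88; AND[min(a, b)] → w = 0.51
R2: comfortable=0.89 → w = 0.89
R3: cold=0.70, full=0.84; AND[min(a, b)] → w = 0.70
R4: cool=0.12, sparse=0.43; AND[min(a, b)] → w = 0.12
R5: comfortable=0.89, cold=0.70; AND[min(a, b)] → w = 0.70
Rules with consequent 'moderate': {R4, R5} → strengths 0.12, 0.70
Aggregate via t-conorm [max(a, b)]: 0.70

0.70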